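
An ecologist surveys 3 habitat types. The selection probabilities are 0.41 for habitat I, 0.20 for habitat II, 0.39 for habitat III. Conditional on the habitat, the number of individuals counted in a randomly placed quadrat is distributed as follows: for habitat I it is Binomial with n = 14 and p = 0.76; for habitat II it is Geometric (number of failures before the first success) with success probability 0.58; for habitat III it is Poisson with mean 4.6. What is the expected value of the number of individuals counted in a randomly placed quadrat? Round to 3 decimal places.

6.301

Component means — I: 10.64; II: 0.724138; III: 4.6.
E[X] = 0.41·10.64 + 0.2·0.724138 + 0.39·4.6 = 6.30123.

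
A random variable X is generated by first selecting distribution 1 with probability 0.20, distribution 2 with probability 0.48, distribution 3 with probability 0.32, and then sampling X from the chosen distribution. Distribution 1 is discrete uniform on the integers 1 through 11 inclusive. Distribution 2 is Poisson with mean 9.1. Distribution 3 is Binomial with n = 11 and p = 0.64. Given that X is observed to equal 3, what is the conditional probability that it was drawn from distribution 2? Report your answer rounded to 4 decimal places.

Likelihoods P(X=3 | ·): 1: 0.0909091; 2: 0.0140247; 3: 0.0122024.
Posterior ∝ prior × likelihood. Numerator for 2: 0.48·0.0140247 = 0.00673185.
Normalizing constant: 0.2·0.0909091 + 0.48·0.0140247 + 0.32·0.0122024 = 0.0288184.
P(2 | observation) = 0.00673185 / 0.0288184 = 0.233595.

0.2336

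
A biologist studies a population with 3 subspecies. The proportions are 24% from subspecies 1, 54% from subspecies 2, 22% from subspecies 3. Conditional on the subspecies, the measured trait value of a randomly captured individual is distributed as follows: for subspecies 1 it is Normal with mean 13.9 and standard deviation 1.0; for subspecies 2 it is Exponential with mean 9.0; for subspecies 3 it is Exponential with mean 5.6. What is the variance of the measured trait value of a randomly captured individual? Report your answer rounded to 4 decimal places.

59.0016

Per component, 1: μ=13.9, E[X²]=194.21; 2: μ=9, E[X²]=162; 3: μ=5.6, E[X²]=62.72.
E[X] = 0.24·13.9 + 0.54·9 + 0.22·5.6 = 9.428.
E[X²] = 0.24·194.21 + 0.54·162 + 0.22·62.72 = 147.889.
Var(X) = E[X²] − (E[X])² = 147.889 − 88.8872 = 59.0016.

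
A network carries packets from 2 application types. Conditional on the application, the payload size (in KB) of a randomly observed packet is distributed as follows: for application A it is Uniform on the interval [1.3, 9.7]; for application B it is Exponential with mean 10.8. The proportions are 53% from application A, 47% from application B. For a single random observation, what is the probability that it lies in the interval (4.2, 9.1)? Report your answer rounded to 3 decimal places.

Conditional on each application, P(4.2 < X < 9.1): A: 0.583333; B: 0.247217.
By total probability, P(4.2 < X < 9.1) = 0.53·0.583333 + 0.47·0.247217 = 0.425359.

0.425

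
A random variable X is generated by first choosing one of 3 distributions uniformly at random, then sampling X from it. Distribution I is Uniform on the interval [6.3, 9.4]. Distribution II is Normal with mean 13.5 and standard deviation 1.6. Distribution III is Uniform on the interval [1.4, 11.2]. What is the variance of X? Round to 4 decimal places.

13.3619

Per component, I: μ=7.85, E[X²]=62.4233; II: μ=13.5, E[X²]=184.81; III: μ=6.3, E[X²]=47.6933.
E[X] = 0.333333·7.85 + 0.333333·13.5 + 0.333333·6.3 = 9.21667.
E[X²] = 0.333333·62.4233 + 0.333333·184.81 + 0.333333·47.6933 = 98.3089.
Var(X) = E[X²] − (E[X])² = 98.3089 − 84.9469 = 13.3619.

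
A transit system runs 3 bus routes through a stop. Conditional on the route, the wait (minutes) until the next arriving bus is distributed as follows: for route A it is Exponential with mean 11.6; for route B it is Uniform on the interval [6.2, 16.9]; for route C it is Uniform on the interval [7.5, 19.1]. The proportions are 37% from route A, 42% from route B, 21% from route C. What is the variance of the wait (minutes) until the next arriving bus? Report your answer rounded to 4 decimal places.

Per component, A: μ=11.6, E[X²]=269.12; B: μ=11.55, E[X²]=142.943; C: μ=13.3, E[X²]=188.103.
E[X] = 0.37·11.6 + 0.42·11.55 + 0.21·13.3 = 11.936.
E[X²] = 0.37·269.12 + 0.42·142.943 + 0.21·188.103 = 199.112.
Var(X) = E[X²] − (E[X])² = 199.112 − 142.468 = 56.6442.

56.6442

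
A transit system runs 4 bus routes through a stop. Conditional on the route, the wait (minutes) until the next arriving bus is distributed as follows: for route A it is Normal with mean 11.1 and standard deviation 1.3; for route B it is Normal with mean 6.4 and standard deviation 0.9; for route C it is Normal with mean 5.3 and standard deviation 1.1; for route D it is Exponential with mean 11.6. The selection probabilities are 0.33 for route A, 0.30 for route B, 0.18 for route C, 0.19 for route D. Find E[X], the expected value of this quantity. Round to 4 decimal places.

8.7410

Component means — A: 11.1; B: 6.4; C: 5.3; D: 11.6.
E[X] = 0.33·11.1 + 0.3·6.4 + 0.18·5.3 + 0.19·11.6 = 8.741.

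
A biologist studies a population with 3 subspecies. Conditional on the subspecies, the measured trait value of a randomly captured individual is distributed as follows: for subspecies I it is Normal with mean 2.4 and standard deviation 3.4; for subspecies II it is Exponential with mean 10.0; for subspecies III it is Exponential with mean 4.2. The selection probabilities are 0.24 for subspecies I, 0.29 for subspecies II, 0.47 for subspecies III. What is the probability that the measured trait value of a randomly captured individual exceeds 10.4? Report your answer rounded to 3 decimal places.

0.144

Conditional on each subspecies, P(X > 10.4): I: 0.00931279; II: 0.353455; III: 0.0840629.
By total probability, P(X > 10.4) = 0.24·0.00931279 + 0.29·0.353455 + 0.47·0.0840629 = 0.144246.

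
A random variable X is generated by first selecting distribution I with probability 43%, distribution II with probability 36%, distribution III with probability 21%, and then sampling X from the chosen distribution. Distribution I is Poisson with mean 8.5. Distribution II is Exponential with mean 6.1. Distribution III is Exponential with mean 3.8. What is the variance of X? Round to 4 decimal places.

Per component, I: μ=8.5, E[X²]=80.75; II: μ=6.1, E[X²]=74.42; III: μ=3.8, E[X²]=28.88.
E[X] = 0.43·8.5 + 0.36·6.1 + 0.21·3.8 = 6.649.
E[X²] = 0.43·80.75 + 0.36·74.42 + 0.21·28.88 = 67.5785.
Var(X) = E[X²] − (E[X])² = 67.5785 − 44.2092 = 23.3693.

23.3693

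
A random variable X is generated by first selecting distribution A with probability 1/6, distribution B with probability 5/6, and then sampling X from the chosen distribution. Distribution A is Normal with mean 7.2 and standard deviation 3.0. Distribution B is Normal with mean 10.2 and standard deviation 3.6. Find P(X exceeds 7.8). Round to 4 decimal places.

0.6930

Conditional on each component, P(X > 7.8): A: 0.42074; B: 0.747507.
By total probability, P(X > 7.8) = 0.166667·0.42074 + 0.833333·0.747507 = 0.693046.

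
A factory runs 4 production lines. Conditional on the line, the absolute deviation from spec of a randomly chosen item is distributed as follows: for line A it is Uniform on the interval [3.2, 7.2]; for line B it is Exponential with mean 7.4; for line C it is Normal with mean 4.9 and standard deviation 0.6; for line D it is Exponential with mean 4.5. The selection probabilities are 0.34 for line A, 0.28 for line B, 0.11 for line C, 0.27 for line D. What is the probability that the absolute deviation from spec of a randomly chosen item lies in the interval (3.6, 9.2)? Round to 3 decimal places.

0.592

Conditional on each line, P(3.6 < X < 9.2): A: 0.9; B: 0.326335; C: 0.98487; D: 0.319877.
By total probability, P(3.6 < X < 9.2) = 0.34·0.9 + 0.28·0.326335 + 0.11·0.98487 + 0.27·0.319877 = 0.592076.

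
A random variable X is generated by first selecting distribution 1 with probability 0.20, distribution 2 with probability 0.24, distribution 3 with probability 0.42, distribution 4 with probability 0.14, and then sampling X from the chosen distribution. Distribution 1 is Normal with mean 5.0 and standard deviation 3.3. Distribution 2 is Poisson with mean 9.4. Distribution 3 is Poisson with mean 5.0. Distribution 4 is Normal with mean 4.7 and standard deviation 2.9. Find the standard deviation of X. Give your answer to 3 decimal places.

3.368

Per component, 1: μ=5, E[X²]=35.89; 2: μ=9.4, E[X²]=97.76; 3: μ=5, E[X²]=30; 4: μ=4.7, E[X²]=30.5.
E[X] = 0.2·5 + 0.24·9.4 + 0.42·5 + 0.14·4.7 = 6.014.
E[X²] = 0.2·35.89 + 0.24·97.76 + 0.42·30 + 0.14·30.5 = 47.5104.
Var(X) = E[X²] − (E[X])² = 47.5104 − 36.1682 = 11.3422.
SD(X) = √11.3422 = 3.36782.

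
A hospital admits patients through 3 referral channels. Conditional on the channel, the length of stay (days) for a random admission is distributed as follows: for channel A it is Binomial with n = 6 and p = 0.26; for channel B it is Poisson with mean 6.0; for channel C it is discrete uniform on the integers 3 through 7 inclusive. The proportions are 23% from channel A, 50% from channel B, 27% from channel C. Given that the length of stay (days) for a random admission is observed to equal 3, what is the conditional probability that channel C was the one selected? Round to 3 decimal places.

Likelihoods P(X=3 | ·): A: 0.142444; B: 0.0892351; C: 0.2.
Posterior ∝ prior × likelihood. Numerator for C: 0.27·0.2 = 0.054.
Normalizing constant: 0.23·0.142444 + 0.5·0.0892351 + 0.27·0.2 = 0.13138.
P(C | observation) = 0.054 / 0.13138 = 0.411022.

0.411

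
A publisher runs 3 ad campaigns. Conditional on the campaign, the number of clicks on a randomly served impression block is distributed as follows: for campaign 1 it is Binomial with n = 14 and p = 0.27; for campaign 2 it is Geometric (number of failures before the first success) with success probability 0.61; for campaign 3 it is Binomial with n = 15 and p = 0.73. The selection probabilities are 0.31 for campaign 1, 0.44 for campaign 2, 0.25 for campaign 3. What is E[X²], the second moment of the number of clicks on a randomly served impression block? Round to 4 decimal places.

For each component E[X²] = Var + (mean)², giving 1: 17.0478; 2: 1.45687; 3: 122.859.
Overall E[X²] = 0.31·17.0478 + 0.44·1.45687 + 0.25·122.859 = 36.6406.

36.6406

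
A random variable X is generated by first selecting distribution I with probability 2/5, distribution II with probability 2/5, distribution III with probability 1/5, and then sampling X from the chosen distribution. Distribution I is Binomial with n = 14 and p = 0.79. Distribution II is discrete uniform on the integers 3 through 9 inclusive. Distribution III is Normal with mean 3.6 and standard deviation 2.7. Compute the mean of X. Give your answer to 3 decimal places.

Component means — I: 11.06; II: 6; III: 3.6.
E[X] = 0.4·11.06 + 0.4·6 + 0.2·3.6 = 7.544.

7.544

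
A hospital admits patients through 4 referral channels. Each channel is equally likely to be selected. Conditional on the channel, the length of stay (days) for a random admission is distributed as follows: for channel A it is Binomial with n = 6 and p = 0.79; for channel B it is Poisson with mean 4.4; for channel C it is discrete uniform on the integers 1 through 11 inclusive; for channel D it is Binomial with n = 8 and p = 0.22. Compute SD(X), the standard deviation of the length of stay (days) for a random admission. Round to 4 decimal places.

Per component, A: μ=4.74, E[X²]=23.463; B: μ=4.4, E[X²]=23.76; C: μ=6, E[X²]=46; D: μ=1.76, E[X²]=4.4704.
E[X] = 0.25·4.74 + 0.25·4.4 + 0.25·6 + 0.25·1.76 = 4.225.
E[X²] = 0.25·23.463 + 0.25·23.76 + 0.25·46 + 0.25·4.4704 = 24.4234.
Var(X) = E[X²] − (E[X])² = 24.4234 − 17.8506 = 6.57272.
SD(X) = √6.57272 = 2.56373.

2.5637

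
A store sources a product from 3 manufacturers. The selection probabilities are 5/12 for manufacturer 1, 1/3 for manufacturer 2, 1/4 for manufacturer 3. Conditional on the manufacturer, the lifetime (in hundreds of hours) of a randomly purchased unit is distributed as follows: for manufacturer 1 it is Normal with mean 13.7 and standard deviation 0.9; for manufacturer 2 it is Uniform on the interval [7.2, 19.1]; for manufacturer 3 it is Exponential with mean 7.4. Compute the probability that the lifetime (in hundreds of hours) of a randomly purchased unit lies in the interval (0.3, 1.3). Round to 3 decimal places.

0.030

Conditional on each manufacturer, P(0.3 < X < 1.3): 1: 0; 2: 0; 3: 0.12138.
By total probability, P(0.3 < X < 1.3) = 0.416667·0 + 0.333333·0 + 0.25·0.12138 = 0.0303451.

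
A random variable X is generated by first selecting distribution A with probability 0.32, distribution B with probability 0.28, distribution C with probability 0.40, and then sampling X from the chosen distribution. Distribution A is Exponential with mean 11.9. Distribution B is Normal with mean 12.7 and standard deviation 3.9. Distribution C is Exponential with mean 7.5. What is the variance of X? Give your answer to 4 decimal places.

77.6379

Per component, A: μ=11.9, E[X²]=283.22; B: μ=12.7, E[X²]=176.5; C: μ=7.5, E[X²]=112.5.
E[X] = 0.32·11.9 + 0.28·12.7 + 0.4·7.5 = 10.364.
E[X²] = 0.32·283.22 + 0.28·176.5 + 0.4·112.5 = 185.05.
Var(X) = E[X²] − (E[X])² = 185.05 − 107.412 = 77.6379.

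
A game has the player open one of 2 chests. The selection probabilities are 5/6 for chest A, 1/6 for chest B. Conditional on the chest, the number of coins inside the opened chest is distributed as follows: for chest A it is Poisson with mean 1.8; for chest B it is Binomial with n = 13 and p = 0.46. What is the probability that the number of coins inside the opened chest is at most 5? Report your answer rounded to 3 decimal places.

0.891

Conditional on each chest, P(X ≤ 5): A: 0.989622; B: 0.398136.
By total probability, P(X ≤ 5) = 0.833333·0.989622 + 0.166667·0.398136 = 0.891041.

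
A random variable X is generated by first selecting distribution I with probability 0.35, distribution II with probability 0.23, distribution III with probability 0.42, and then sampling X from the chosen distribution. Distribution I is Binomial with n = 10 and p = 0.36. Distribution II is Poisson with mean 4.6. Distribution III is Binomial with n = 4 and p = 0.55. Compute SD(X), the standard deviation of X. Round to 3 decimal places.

Per component, I: μ=3.6, E[X²]=15.264; II: μ=4.6, E[X²]=25.76; III: μ=2.2, E[X²]=5.83.
E[X] = 0.35·3.6 + 0.23·4.6 + 0.42·2.2 = 3.242.
E[X²] = 0.35·15.264 + 0.23·25.76 + 0.42·5.83 = 13.7158.
Var(X) = E[X²] − (E[X])² = 13.7158 − 10.5106 = 3.20524.
SD(X) = √3.20524 = 1.79032.

1.790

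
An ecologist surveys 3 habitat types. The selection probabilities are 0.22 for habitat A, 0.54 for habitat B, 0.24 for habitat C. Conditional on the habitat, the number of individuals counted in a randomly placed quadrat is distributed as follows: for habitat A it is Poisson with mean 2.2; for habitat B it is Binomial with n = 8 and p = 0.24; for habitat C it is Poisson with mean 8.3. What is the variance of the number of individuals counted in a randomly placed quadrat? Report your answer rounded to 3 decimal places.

Per component, A: μ=2.2, E[X²]=7.04; B: μ=1.92, E[X²]=5.1456; C: μ=8.3, E[X²]=77.19.
E[X] = 0.22·2.2 + 0.54·1.92 + 0.24·8.3 = 3.5128.
E[X²] = 0.22·7.04 + 0.54·5.1456 + 0.24·77.19 = 22.853.
Var(X) = E[X²] − (E[X])² = 22.853 − 12.3398 = 10.5133.

10.513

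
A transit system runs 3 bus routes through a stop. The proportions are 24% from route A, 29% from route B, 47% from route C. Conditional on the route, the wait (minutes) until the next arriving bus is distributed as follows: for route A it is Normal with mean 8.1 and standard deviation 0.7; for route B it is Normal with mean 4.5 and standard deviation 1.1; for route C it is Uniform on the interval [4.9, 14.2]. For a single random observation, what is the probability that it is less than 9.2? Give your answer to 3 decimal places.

Conditional on each route, P(X < 9.2): A: 0.941958; B: 0.99999; C: 0.462366.
By total probability, P(X < 9.2) = 0.24·0.941958 + 0.29·0.99999 + 0.47·0.462366 = 0.733379.

0.733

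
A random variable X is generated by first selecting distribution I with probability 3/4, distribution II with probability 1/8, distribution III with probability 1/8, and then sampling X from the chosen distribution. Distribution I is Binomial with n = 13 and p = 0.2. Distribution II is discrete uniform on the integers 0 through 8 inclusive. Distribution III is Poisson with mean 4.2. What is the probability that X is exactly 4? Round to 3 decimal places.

Conditional on each component, P(X = 4): I: 0.153545; II: 0.111111; III: 0.194424.
By total probability, P(X = 4) = 0.75·0.153545 + 0.125·0.111111 + 0.125·0.194424 = 0.153351.

0.153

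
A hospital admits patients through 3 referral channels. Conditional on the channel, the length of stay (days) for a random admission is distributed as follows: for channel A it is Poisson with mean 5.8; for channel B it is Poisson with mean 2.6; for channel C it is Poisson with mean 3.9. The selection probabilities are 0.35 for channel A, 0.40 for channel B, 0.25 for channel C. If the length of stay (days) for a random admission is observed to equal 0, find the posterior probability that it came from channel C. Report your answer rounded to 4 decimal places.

Likelihoods P(X=0 | ·): A: 0.00302755; B: 0.0742736; C: 0.0202419.
Posterior ∝ prior × likelihood. Numerator for C: 0.25·0.0202419 = 0.00506048.
Normalizing constant: 0.35·0.00302755 + 0.4·0.0742736 + 0.25·0.0202419 = 0.0358296.
P(C | observation) = 0.00506048 / 0.0358296 = 0.141238.

0.1412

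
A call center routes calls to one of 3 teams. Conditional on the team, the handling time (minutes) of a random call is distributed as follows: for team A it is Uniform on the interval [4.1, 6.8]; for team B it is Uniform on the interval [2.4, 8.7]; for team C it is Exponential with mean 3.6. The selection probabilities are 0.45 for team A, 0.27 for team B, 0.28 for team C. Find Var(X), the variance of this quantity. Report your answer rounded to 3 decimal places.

5.515

Per component, A: μ=5.45, E[X²]=30.31; B: μ=5.55, E[X²]=34.11; C: μ=3.6, E[X²]=25.92.
E[X] = 0.45·5.45 + 0.27·5.55 + 0.28·3.6 = 4.959.
E[X²] = 0.45·30.31 + 0.27·34.11 + 0.28·25.92 = 30.1068.
Var(X) = E[X²] − (E[X])² = 30.1068 − 24.5917 = 5.51512.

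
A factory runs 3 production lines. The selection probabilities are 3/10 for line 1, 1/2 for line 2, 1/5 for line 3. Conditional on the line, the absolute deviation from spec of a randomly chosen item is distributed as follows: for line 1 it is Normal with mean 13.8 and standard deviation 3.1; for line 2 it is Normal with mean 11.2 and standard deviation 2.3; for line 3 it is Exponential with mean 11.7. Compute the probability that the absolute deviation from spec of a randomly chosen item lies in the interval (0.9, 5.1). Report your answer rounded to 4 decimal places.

0.0586

Conditional on each line, P(0.9 < X < 5.1): 1: 0.0024887; 2: 0.003995; 3: 0.279277.
By total probability, P(0.9 < X < 5.1) = 0.3·0.0024887 + 0.5·0.003995 + 0.2·0.279277 = 0.0585995.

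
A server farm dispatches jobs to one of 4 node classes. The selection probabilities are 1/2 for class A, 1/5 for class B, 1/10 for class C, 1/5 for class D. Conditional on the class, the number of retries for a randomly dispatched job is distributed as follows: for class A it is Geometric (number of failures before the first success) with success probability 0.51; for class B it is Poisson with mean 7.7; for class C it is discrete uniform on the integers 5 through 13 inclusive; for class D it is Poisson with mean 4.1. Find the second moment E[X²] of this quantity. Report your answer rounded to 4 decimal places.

27.7502

For each component E[X²] = Var + (mean)², giving A: 2.807; B: 66.99; C: 87.6667; D: 20.91.
Overall E[X²] = 0.5·2.807 + 0.2·66.99 + 0.1·87.6667 + 0.2·20.91 = 27.7502.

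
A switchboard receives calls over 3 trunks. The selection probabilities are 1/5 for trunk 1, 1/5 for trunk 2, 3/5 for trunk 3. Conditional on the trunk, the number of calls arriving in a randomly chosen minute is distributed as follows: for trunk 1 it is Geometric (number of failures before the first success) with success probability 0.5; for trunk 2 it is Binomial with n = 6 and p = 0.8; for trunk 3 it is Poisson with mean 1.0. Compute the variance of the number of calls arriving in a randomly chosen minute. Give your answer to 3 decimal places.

Per component, 1: μ=1, E[X²]=3; 2: μ=4.8, E[X²]=24; 3: μ=1, E[X²]=2.
E[X] = 0.2·1 + 0.2·4.8 + 0.6·1 = 1.76.
E[X²] = 0.2·3 + 0.2·24 + 0.6·2 = 6.6.
Var(X) = E[X²] − (E[X])² = 6.6 − 3.0976 = 3.5024.

3.502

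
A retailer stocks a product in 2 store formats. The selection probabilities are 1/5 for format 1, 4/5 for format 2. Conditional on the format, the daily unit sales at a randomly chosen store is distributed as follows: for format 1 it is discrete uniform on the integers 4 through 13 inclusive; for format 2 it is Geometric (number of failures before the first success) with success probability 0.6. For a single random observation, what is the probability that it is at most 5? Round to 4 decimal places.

0.8367

Conditional on each format, P(X ≤ 5): 1: 0.2; 2: 0.995904.
By total probability, P(X ≤ 5) = 0.2·0.2 + 0.8·0.995904 = 0.836723.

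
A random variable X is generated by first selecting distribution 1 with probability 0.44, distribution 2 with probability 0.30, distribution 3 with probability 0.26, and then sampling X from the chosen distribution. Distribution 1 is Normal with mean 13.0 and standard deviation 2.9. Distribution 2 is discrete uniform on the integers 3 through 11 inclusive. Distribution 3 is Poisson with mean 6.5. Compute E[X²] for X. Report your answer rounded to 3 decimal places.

107.435

For each component E[X²] = Var + (mean)², giving 1: 177.41; 2: 55.6667; 3: 48.75.
Overall E[X²] = 0.44·177.41 + 0.3·55.6667 + 0.26·48.75 = 107.435.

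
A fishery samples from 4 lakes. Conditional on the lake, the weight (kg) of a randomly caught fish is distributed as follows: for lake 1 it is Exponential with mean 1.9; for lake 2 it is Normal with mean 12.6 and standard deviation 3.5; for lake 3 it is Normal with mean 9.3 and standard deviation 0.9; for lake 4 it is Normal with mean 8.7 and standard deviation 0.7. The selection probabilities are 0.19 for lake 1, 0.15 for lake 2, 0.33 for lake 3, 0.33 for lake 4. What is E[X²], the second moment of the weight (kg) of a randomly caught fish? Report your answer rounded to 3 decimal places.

For each component E[X²] = Var + (mean)², giving 1: 7.22; 2: 171.01; 3: 87.3; 4: 76.18.
Overall E[X²] = 0.19·7.22 + 0.15·171.01 + 0.33·87.3 + 0.33·76.18 = 80.9717.

80.972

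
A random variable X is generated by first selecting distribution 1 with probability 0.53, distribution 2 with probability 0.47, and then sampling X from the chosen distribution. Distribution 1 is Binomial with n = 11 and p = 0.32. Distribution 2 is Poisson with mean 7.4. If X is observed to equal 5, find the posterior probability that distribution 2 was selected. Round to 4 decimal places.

Likelihoods P(X=5 | ·): 1: 0.153266; 2: 0.113031.
Posterior ∝ prior × likelihood. Numerator for 2: 0.47·0.113031 = 0.0531246.
Normalizing constant: 0.53·0.153266 + 0.47·0.113031 = 0.134356.
P(2 | observation) = 0.0531246 / 0.134356 = 0.395403.

0.3954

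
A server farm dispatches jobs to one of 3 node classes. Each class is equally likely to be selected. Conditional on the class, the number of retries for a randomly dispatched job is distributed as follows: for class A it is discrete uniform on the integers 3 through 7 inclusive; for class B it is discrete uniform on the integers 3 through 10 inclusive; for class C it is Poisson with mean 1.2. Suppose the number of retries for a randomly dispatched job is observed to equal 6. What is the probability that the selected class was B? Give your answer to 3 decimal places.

0.383

Likelihoods P(X=6 | ·): A: 0.2; B: 0.125; C: 0.00124911.
Posterior ∝ prior × likelihood. Numerator for B: 0.333333·0.125 = 0.0416667.
Normalizing constant: 0.333333·0.2 + 0.333333·0.125 + 0.333333·0.00124911 = 0.10875.
P(B | observation) = 0.0416667 / 0.10875 = 0.383143.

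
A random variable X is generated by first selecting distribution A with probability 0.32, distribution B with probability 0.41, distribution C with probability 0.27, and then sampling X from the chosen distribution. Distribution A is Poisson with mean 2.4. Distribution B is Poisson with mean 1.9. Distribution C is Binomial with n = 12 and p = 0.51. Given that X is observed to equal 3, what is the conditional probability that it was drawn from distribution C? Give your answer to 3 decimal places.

Likelihoods P(X=3 | ·): A: 0.209014; B: 0.170982; C: 0.0475224.
Posterior ∝ prior × likelihood. Numerator for C: 0.27·0.0475224 = 0.012831.
Normalizing constant: 0.32·0.209014 + 0.41·0.170982 + 0.27·0.0475224 = 0.149818.
P(C | observation) = 0.012831 / 0.149818 = 0.0856441.

0.086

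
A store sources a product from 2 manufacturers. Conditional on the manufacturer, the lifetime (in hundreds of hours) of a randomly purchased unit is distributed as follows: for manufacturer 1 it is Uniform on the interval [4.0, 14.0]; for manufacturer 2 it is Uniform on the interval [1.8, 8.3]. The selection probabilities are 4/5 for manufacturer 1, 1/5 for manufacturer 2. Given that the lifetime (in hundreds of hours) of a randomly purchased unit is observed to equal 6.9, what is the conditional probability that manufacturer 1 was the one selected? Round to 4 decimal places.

Likelihoods f(6.9 | ·): 1: 0.1; 2: 0.153846.
Posterior ∝ prior × likelihood. Numerator for 1: 0.8·0.1 = 0.08.
Normalizing constant: 0.8·0.1 + 0.2·0.153846 = 0.110769.
P(1 | observation) = 0.08 / 0.110769 = 0.722222.

0.7222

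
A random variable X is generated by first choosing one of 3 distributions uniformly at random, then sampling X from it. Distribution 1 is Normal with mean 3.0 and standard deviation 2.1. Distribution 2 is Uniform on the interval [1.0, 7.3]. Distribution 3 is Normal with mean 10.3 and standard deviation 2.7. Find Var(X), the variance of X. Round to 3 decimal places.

15.273

Per component, 1: μ=3, E[X²]=13.41; 2: μ=4.15, E[X²]=20.53; 3: μ=10.3, E[X²]=113.38.
E[X] = 0.333333·3 + 0.333333·4.15 + 0.333333·10.3 = 5.81667.
E[X²] = 0.333333·13.41 + 0.333333·20.53 + 0.333333·113.38 = 49.1067.
Var(X) = E[X²] − (E[X])² = 49.1067 − 33.8336 = 15.2731.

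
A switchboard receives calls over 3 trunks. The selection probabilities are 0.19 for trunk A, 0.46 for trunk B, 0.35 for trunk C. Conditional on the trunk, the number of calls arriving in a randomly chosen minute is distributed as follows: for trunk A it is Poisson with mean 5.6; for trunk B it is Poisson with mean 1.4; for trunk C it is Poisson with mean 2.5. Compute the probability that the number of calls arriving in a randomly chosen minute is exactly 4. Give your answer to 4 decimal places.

Conditional on each trunk, P(X = 4): A: 0.151528; B: 0.039472; C: 0.133602.
By total probability, P(X = 4) = 0.19·0.151528 + 0.46·0.039472 + 0.35·0.133602 = 0.093708.

0.0937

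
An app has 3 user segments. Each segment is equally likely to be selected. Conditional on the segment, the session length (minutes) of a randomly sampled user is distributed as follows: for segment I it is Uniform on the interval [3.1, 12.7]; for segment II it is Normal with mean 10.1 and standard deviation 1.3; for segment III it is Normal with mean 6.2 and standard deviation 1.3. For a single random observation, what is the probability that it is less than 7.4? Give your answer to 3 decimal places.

0.430

Conditional on each segment, P(X < 7.4): I: 0.447917; II: 0.0189043; III: 0.822016.
By total probability, P(X < 7.4) = 0.333333·0.447917 + 0.333333·0.0189043 + 0.333333·0.822016 = 0.429612.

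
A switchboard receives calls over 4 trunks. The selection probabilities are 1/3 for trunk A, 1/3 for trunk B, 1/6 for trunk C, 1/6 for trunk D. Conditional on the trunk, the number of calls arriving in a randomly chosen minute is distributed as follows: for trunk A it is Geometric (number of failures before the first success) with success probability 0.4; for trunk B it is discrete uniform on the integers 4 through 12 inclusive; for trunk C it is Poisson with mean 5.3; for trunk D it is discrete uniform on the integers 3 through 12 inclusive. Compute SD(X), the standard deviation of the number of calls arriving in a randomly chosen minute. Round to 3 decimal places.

Per component, A: μ=1.5, E[X²]=6; B: μ=8, E[X²]=70.6667; C: μ=5.3, E[X²]=33.39; D: μ=7.5, E[X²]=64.5.
E[X] = 0.333333·1.5 + 0.333333·8 + 0.166667·5.3 + 0.166667·7.5 = 5.3.
E[X²] = 0.333333·6 + 0.333333·70.6667 + 0.166667·33.39 + 0.166667·64.5 = 41.8706.
Var(X) = E[X²] − (E[X])² = 41.8706 − 28.09 = 13.7806.
SD(X) = √13.7806 = 3.71222.

3.712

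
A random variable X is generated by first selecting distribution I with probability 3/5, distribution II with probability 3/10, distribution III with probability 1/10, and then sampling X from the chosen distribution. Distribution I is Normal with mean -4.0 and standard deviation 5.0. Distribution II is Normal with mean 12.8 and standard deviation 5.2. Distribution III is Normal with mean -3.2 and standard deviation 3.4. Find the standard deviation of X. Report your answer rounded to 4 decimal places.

9.0989

Per component, I: μ=-4, E[X²]=41; II: μ=12.8, E[X²]=190.88; III: μ=-3.2, E[X²]=21.8.
E[X] = 0.6·-4 + 0.3·12.8 + 0.1·-3.2 = 1.12.
E[X²] = 0.6·41 + 0.3·190.88 + 0.1·21.8 = 84.044.
Var(X) = E[X²] − (E[X])² = 84.044 − 1.2544 = 82.7896.
SD(X) = √82.7896 = 9.09888.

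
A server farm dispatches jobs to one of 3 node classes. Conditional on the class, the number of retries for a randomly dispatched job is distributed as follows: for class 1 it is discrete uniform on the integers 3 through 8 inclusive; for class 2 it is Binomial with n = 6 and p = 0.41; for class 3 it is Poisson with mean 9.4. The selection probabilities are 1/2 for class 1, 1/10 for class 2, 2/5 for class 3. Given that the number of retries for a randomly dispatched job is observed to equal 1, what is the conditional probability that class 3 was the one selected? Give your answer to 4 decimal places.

0.0174

Likelihoods P(X=1 | ·): 1: 0; 2: 0.175871; 3: 0.000777606.
Posterior ∝ prior × likelihood. Numerator for 3: 0.4·0.000777606 = 0.000311042.
Normalizing constant: 0.5·0 + 0.1·0.175871 + 0.4·0.000777606 = 0.0178982.
P(3 | observation) = 0.000311042 / 0.0178982 = 0.0173784.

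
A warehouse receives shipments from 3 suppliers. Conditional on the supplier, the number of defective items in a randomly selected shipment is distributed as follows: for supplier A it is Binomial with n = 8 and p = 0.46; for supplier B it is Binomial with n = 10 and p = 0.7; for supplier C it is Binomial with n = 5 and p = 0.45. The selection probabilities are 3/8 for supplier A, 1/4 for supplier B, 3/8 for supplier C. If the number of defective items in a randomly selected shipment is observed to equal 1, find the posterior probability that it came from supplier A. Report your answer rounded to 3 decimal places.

0.193

Likelihoods P(X=1 | ·): A: 0.0492724; B: 0.000137781; C: 0.205889.
Posterior ∝ prior × likelihood. Numerator for A: 0.375·0.0492724 = 0.0184772.
Normalizing constant: 0.375·0.0492724 + 0.25·0.000137781 + 0.375·0.205889 = 0.09572.
P(A | observation) = 0.0184772 / 0.09572 = 0.193033.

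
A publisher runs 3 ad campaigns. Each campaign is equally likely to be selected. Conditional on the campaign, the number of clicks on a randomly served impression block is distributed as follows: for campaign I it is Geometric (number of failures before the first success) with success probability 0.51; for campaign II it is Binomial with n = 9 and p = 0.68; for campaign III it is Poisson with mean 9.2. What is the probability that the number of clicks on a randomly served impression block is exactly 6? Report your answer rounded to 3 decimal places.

0.121

Conditional on each campaign, P(X = 6): I: 0.00705906; II: 0.272134; III: 0.0850913.
By total probability, P(X = 6) = 0.333333·0.00705906 + 0.333333·0.272134 + 0.333333·0.0850913 = 0.121428.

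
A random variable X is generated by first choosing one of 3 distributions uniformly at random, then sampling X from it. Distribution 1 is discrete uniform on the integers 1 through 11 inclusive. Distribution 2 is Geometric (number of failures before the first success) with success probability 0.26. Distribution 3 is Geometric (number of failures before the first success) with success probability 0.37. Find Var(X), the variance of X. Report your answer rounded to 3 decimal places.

11.819

Per component, 1: μ=6, E[X²]=46; 2: μ=2.84615, E[X²]=19.0473; 3: μ=1.7027, E[X²]=7.5011.
E[X] = 0.333333·6 + 0.333333·2.84615 + 0.333333·1.7027 = 3.51629.
E[X²] = 0.333333·46 + 0.333333·19.0473 + 0.333333·7.5011 = 24.1828.
Var(X) = E[X²] − (E[X])² = 24.1828 − 12.3643 = 11.8185.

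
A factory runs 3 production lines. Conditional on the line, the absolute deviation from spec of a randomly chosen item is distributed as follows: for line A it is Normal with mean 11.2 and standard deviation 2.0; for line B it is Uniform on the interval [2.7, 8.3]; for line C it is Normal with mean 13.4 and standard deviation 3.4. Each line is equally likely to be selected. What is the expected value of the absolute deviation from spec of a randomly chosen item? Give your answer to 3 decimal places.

10.033

Component means — A: 11.2; B: 5.5; C: 13.4.
E[X] = 0.333333·11.2 + 0.333333·5.5 + 0.333333·13.4 = 10.0333.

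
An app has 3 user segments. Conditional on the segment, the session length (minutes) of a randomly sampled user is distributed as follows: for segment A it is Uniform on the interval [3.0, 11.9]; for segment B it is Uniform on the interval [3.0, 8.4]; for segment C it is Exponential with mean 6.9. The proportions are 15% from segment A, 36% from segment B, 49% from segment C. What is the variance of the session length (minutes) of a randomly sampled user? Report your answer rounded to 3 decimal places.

25.635

Per component, A: μ=7.45, E[X²]=62.1033; B: μ=5.7, E[X²]=34.92; C: μ=6.9, E[X²]=95.22.
E[X] = 0.15·7.45 + 0.36·5.7 + 0.49·6.9 = 6.5505.
E[X²] = 0.15·62.1033 + 0.36·34.92 + 0.49·95.22 = 68.5445.
Var(X) = E[X²] − (E[X])² = 68.5445 − 42.9091 = 25.6354.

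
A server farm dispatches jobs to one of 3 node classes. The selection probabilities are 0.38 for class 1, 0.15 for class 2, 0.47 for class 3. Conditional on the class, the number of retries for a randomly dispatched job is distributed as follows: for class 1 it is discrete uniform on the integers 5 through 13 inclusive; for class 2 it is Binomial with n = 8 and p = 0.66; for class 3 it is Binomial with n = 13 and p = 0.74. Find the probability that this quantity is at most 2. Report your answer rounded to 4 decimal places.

0.0033

Conditional on each class, P(X ≤ 2): 1: 0; 2: 0.0217935; 3: 1.66199e-05.
By total probability, P(X ≤ 2) = 0.38·0 + 0.15·0.0217935 + 0.47·1.66199e-05 = 0.00327683.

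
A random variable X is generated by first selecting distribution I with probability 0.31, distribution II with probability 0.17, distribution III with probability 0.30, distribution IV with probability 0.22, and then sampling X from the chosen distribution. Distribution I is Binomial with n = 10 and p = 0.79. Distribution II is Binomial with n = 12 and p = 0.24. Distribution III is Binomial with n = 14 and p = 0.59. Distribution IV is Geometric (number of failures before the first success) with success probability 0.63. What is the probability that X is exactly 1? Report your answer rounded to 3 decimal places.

Conditional on each component, P(X = 1): I: 6.27481e-06; II: 0.140716; III: 7.64135e-05; IV: 0.2331.
By total probability, P(X = 1) = 0.31·6.27481e-06 + 0.17·0.140716 + 0.3·7.64135e-05 + 0.22·0.2331 = 0.0752285.

0.075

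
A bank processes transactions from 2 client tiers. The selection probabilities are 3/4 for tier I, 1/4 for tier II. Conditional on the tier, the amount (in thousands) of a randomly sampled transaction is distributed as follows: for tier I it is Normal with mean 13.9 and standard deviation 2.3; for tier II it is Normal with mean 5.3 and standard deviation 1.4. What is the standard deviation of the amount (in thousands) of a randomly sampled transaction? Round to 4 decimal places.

Per component, I: μ=13.9, E[X²]=198.5; II: μ=5.3, E[X²]=30.05.
E[X] = 0.75·13.9 + 0.25·5.3 = 11.75.
E[X²] = 0.75·198.5 + 0.25·30.05 = 156.387.
Var(X) = E[X²] − (E[X])² = 156.387 − 138.062 = 18.325.
SD(X) = √18.325 = 4.28077.

4.2808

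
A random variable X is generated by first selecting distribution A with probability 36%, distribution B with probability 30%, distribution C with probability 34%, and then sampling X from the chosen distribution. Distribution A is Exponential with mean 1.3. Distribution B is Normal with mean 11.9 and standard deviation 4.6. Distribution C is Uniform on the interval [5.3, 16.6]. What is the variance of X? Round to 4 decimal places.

Per component, A: μ=1.3, E[X²]=3.38; B: μ=11.9, E[X²]=162.77; C: μ=10.95, E[X²]=130.543.
E[X] = 0.36·1.3 + 0.3·11.9 + 0.34·10.95 = 7.761.
E[X²] = 0.36·3.38 + 0.3·162.77 + 0.34·130.543 = 94.4325.
Var(X) = E[X²] − (E[X])² = 94.4325 − 60.2331 = 34.1994.

34.1994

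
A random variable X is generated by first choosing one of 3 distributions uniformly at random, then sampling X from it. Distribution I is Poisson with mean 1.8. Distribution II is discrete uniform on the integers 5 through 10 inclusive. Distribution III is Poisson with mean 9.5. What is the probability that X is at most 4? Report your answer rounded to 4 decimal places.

0.3346

Conditional on each component, P(X ≤ 4): I: 0.963593; II: 0; III: 0.0402627.
By total probability, P(X ≤ 4) = 0.333333·0.963593 + 0.333333·0 + 0.333333·0.0402627 = 0.334619.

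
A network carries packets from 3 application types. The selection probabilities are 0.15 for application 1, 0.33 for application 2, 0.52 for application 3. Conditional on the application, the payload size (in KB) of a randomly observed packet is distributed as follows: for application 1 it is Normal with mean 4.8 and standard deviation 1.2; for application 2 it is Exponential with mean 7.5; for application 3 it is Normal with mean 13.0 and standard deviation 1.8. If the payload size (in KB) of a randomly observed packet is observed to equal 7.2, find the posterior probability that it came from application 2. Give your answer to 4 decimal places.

0.6951

Likelihoods f(7.2 | ·): 1: 0.0449925; 2: 0.0510524; 3: 0.00123327.
Posterior ∝ prior × likelihood. Numerator for 2: 0.33·0.0510524 = 0.0168473.
Normalizing constant: 0.15·0.0449925 + 0.33·0.0510524 + 0.52·0.00123327 = 0.0242375.
P(2 | observation) = 0.0168473 / 0.0242375 = 0.695093.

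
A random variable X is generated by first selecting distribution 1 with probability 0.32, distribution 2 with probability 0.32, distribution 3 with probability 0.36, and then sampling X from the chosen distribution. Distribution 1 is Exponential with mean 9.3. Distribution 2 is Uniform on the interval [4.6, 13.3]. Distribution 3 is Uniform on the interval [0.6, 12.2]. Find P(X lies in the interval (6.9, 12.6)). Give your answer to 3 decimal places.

Conditional on each component, P(6.9 < X < 12.6): 1: 0.218202; 2: 0.655172; 3: 0.456897.
By total probability, P(6.9 < X < 12.6) = 0.32·0.218202 + 0.32·0.655172 + 0.36·0.456897 = 0.443963.

0.444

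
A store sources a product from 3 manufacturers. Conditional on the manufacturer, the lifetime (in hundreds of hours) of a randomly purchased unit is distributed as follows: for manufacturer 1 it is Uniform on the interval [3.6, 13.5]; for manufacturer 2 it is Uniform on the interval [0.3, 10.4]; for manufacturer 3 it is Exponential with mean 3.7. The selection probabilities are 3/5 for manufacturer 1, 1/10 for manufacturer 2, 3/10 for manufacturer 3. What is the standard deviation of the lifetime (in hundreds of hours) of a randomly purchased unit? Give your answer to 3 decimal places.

Per component, 1: μ=8.55, E[X²]=81.27; 2: μ=5.35, E[X²]=37.1233; 3: μ=3.7, E[X²]=27.38.
E[X] = 0.6·8.55 + 0.1·5.35 + 0.3·3.7 = 6.775.
E[X²] = 0.6·81.27 + 0.1·37.1233 + 0.3·27.38 = 60.6883.
Var(X) = E[X²] − (E[X])² = 60.6883 − 45.9006 = 14.7877.
SD(X) = √14.7877 = 3.84548.

3.845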